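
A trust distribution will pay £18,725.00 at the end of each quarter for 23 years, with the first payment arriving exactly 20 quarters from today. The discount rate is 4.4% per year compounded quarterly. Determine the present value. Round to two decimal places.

Ordinary annuity of 92 payments, first payment at period 20.
Periodic rate r = 0.044/4 per quarter; n is counted in quarters.
The ordinary-annuity PV formula values the stream one period before the first payment (period 19); discount that back 19 periods:
PV₀ = 18,725 × [1 − (1+r)^−92] / r × (1+r)^−19 = £877,374.85

£877,374.85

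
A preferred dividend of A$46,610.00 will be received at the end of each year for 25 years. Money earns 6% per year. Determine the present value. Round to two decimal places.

This is an ordinary annuity: 25 payments of A$46,610.00 at the end of each year.
Periodic rate r = 0.06 per year.
PV = PMT × [(1 − (1+r)^−n)/r] = 46,610 × [1 − (1+r)^−25] / r = A$595,832.23

A$595,832.23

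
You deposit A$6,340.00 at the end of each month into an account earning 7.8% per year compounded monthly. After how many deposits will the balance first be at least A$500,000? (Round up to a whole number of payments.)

64 payments

Periodic rate r = 0.078/12 per month; n is counted in months.
Ordinary annuity FV: 500,000 = 6,340 × [((1+r)^n − 1)/r].
(1+r)^n = 1 + 500,000 × r / 6,340, so n = ln(1 + 500,000·r/6,340) / ln(1+r) = 63.87.
Round up to a whole number of payments: n = 64.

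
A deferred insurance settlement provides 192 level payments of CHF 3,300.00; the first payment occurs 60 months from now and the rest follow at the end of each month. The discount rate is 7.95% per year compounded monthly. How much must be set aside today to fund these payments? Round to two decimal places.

Ordinary annuity of 192 payments, first payment at period 60.
Periodic rate r = 0.0795/12 per month; n is counted in months.
The ordinary-annuity PV formula values the stream one period before the first payment (period 59); discount that back 59 periods:
PV₀ = 3,300 × [1 − (1+r)^−192] / r × (1+r)^−59 = CHF 242,432.48

CHF 242,432.48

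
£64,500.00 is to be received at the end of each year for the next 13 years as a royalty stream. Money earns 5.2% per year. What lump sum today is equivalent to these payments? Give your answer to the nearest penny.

£598,655.49

This is an ordinary annuity: 13 payments of £64,500.00 at the end of each year.
Periodic rate r = 0.052 per year.
PV = PMT × [(1 − (1+r)^−n)/r] = 64,500 × [1 − (1+r)^−13] / r = £598,655.49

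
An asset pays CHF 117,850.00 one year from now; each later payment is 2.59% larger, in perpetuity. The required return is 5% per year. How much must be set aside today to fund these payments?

CHF 4,890,041.49

Periodic rate r = 0.05 per year.
Growing perpetuity (Gordon): PV = PMT₁ / (r − g) = 117,850 / (r − 0.0259) = CHF 4,890,041.49.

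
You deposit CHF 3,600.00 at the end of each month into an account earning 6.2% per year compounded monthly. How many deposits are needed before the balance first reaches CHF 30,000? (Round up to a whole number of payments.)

Periodic rate r = 0.062/12 per month; n is counted in months.
Ordinary annuity FV: 30,000 = 3,600 × [((1+r)^n − 1)/r].
(1+r)^n = 1 + 30,000 × r / 3,600, so n = ln(1 + 30,000·r/3,600) / ln(1+r) = 8.18.
Round up to a whole number of payments: n = 9.

9 payments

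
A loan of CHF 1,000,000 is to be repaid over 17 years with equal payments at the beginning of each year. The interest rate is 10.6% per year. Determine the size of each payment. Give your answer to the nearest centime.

Level annuity due; solve PV = PMT × [(1 − (1+r)^−n)/r] × (1+r) for PMT.
Periodic rate r = 0.106 per year.
With n = 17: PMT = 1,000,000 / ([(1 − (1+r)^−n)/r] × (1+r)) = CHF 116,931.78

CHF 116,931.78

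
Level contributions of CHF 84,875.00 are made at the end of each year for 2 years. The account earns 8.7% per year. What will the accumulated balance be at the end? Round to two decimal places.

CHF 177,134.12

This is an ordinary annuity: 2 deposits of CHF 84,875.00 at the end of each year.
Periodic rate r = 0.087 per year.
FV = PMT × [((1+r)^n − 1)/r] = 84,875 × [(1+r)^2 − 1] / r = CHF 177,134.12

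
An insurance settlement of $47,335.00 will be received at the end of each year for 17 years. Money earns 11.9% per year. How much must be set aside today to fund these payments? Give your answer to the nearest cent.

$338,953.25

This is an ordinary annuity: 17 payments of $47,335.00 at the end of each year.
Periodic rate r = 0.119 per year.
PV = PMT × [(1 − (1+r)^−n)/r] = 47,335 × [1 − (1+r)^−17] / r = $338,953.25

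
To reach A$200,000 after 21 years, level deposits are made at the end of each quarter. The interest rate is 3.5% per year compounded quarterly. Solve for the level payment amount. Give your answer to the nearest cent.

Level ordinary annuity; solve FV = PMT × [((1+r)^n − 1)/r] for PMT.
Periodic rate r = 0.035/4 per quarter; n is counted in quarters.
With n = 84: PMT = 200,000 / ([((1+r)^n − 1)/r]) = A$1,622.13

A$1,622.13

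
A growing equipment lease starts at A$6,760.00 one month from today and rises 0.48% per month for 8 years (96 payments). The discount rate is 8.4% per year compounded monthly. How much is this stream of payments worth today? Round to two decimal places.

A$581,926.59

Periodic rate r = 0.084/12 per month; n is counted in months.
Growing ordinary annuity: PV = PMT₁ × [1 − ((1+g)/(1+r))^n] / (r − g) = 6,760 × [1 − ((1+0.0048)/(1+r))^96] / (r − 0.0048) = A$581,926.59.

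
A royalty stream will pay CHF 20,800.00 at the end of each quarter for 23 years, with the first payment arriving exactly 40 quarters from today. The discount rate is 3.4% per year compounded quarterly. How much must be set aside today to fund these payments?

Ordinary annuity of 92 payments, first payment at period 40.
Periodic rate r = 0.034/4 per quarter; n is counted in quarters.
The ordinary-annuity PV formula values the stream one period before the first payment (period 39); discount that back 39 periods:
PV₀ = 20,800 × [1 − (1+r)^−92] / r × (1+r)^−39 = CHF 951,651.30

CHF 951,651.30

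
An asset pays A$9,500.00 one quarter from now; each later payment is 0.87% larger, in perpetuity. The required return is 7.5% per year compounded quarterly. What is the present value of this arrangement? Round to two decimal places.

A$945,273.63

Periodic rate r = 0.075/4 per quarter.
Growing perpetuity (Gordon): PV = PMT₁ / (r − g) = 9,500 / (r − 0.0087) = A$945,273.63.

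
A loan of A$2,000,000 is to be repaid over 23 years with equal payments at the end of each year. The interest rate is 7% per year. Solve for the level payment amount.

A$177,427.85

Level ordinary annuity; solve PV = PMT × [(1 − (1+r)^−n)/r] for PMT.
Periodic rate r = 0.07 per year.
With n = 23: PMT = 2,000,000 / ([(1 − (1+r)^−n)/r]) = A$177,427.85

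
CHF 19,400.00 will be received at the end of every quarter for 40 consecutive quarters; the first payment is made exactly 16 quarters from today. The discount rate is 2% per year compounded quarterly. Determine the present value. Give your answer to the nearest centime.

Ordinary annuity of 40 payments, first payment at period 16.
Periodic rate r = 0.02/4 per quarter; n is counted in quarters.
The ordinary-annuity PV formula values the stream one period before the first payment (period 15); discount that back 15 periods:
PV₀ = 19,400 × [1 − (1+r)^−40] / r × (1+r)^−15 = CHF 651,157.52

CHF 651,157.52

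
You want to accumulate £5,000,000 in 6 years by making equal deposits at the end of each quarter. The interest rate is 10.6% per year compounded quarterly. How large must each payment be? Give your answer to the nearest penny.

£151,717.69

Level ordinary annuity; solve FV = PMT × [((1+r)^n − 1)/r] for PMT.
Periodic rate r = 0.106/4 per quarter; n is counted in quarters.
With n = 24: PMT = 5,000,000 / ([((1+r)^n − 1)/r]) = £151,717.69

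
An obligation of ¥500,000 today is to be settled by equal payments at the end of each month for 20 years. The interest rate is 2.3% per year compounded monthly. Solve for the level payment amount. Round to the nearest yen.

Level ordinary annuity; solve PV = PMT × [(1 − (1+r)^−n)/r] for PMT.
Periodic rate r = 0.023/12 per month; n is counted in months.
With n = 240: PMT = 500,000 / ([(1 − (1+r)^−n)/r]) = ¥2,601

¥2,601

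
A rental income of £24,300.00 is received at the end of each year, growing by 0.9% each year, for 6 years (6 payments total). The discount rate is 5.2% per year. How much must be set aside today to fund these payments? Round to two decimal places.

£125,179.39

Periodic rate r = 0.052 per year.
Growing ordinary annuity: PV = PMT₁ × [1 − ((1+g)/(1+r))^n] / (r − g) = 24,300 × [1 − ((1+0.009)/(1+r))^6] / (r − 0.009) = £125,179.39.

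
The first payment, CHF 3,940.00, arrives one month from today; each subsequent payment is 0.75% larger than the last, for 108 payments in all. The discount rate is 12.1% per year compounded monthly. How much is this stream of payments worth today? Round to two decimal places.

Periodic rate r = 0.121/12 per month; n is counted in months.
Growing ordinary annuity: PV = PMT₁ × [1 − ((1+g)/(1+r))^n] / (r − g) = 3,940 × [1 − ((1+0.0075)/(1+r))^108] / (r − 0.0075) = CHF 368,507.10.

CHF 368,507.10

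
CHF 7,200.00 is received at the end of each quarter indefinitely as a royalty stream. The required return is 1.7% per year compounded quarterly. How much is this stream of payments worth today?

Periodic rate r = 0.017/4 per quarter.
Level perpetuity: PV = PMT / r = 7,200 / (0.017/4) = CHF 1,694,117.65.

CHF 1,694,117.65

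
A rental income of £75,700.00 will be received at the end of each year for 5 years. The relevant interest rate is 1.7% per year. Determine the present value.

£359,936.95

This is an ordinary annuity: 5 payments of £75,700.00 at the end of each year.
Periodic rate r = 0.017 per year.
PV = PMT × [(1 − (1+r)^−n)/r] = 75,700 × [1 − (1+r)^−5] / r = £359,936.95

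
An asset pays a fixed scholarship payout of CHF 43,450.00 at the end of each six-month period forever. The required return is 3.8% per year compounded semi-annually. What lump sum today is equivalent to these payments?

Periodic rate r = 0.038/2 per half-year.
Level perpetuity: PV = PMT / r = 43,450 / (0.038/2) = CHF 2,286,842.11.

CHF 2,286,842.11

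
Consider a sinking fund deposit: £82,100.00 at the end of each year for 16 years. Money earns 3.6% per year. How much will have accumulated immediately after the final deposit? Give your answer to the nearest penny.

This is an ordinary annuity: 16 deposits of £82,100.00 at the end of each year.
Periodic rate r = 0.036 per year.
FV = PMT × [((1+r)^n − 1)/r] = 82,100 × [(1+r)^16 − 1] / r = £1,735,472.54

£1,735,472.54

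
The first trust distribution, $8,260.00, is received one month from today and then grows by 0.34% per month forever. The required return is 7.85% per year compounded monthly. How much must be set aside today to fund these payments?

Periodic rate r = 0.0785/12 per month.
Growing perpetuity (Gordon): PV = PMT₁ / (r − g) = 8,260 / (r − 0.0034) = $2,629,177.72.

$2,629,177.72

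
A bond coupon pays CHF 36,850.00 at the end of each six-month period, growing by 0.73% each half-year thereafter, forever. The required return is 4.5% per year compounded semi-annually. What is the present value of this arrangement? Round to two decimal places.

Periodic rate r = 0.045/2 per half-year.
Growing perpetuity (Gordon): PV = PMT₁ / (r − g) = 36,850 / (r − 0.0073) = CHF 2,424,342.11.

CHF 2,424,342.11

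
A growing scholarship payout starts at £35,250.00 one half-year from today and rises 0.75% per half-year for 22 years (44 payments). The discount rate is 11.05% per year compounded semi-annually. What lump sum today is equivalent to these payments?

£641,985.07

Periodic rate r = 0.1105/2 per half-year; n is counted in half-years.
Growing ordinary annuity: PV = PMT₁ × [1 − ((1+g)/(1+r))^n] / (r − g) = 35,250 × [1 − ((1+0.0075)/(1+r))^44] / (r − 0.0075) = £641,985.07.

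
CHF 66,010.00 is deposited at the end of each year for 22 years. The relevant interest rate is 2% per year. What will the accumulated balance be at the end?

This is an ordinary annuity: 22 deposits of CHF 66,010.00 at the end of each year.
Periodic rate r = 0.02 per year.
FV = PMT × [((1+r)^n − 1)/r] = 66,010 × [(1+r)^22 − 1] / r = CHF 1,802,005.90

CHF 1,802,005.90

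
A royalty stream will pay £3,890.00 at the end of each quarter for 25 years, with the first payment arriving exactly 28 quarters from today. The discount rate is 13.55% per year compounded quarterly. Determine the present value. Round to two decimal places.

£45,042.86

Ordinary annuity of 100 payments, first payment at period 28.
Periodic rate r = 0.1355/4 per quarter; n is counted in quarters.
The ordinary-annuity PV formula values the stream one period before the first payment (period 27); discount that back 27 periods:
PV₀ = 3,890 × [1 − (1+r)^−100] / r × (1+r)^−27 = £45,042.86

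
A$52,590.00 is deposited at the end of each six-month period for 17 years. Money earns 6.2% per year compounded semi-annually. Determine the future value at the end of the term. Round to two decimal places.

A$3,093,554.82

This is an ordinary annuity: 34 deposits of A$52,590.00 at the end of each six-month period.
Periodic rate r = 0.062/2 per half-year; n is counted in half-years.
FV = PMT × [((1+r)^n − 1)/r] = 52,590 × [(1+r)^34 − 1] / r = A$3,093,554.82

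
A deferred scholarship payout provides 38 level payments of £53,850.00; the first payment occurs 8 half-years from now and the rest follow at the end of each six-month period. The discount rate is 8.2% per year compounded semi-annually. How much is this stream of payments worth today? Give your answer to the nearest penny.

Ordinary annuity of 38 payments, first payment at period 8.
Periodic rate r = 0.082/2 per half-year; n is counted in half-years.
The ordinary-annuity PV formula values the stream one period before the first payment (period 7); discount that back 7 periods:
PV₀ = 53,850 × [1 − (1+r)^−38] / r × (1+r)^−7 = £776,057.87

£776,057.87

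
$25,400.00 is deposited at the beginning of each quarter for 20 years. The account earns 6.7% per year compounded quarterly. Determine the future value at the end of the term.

This is an annuity due: 80 deposits of $25,400.00 at the beginning of each quarter.
Periodic rate r = 0.067/4 per quarter; n is counted in quarters.
FV = PMT × [((1+r)^n − 1)/r] × (1+r) = 25,400 × [(1+r)^80 − 1] / r × (1+r) = $4,281,460.74

$4,281,460.74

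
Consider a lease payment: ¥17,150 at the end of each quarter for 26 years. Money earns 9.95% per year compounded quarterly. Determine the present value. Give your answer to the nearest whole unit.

¥635,901

This is an ordinary annuity: 104 payments of ¥17,150 at the end of each quarter.
Periodic rate r = 0.0995/4 per quarter; n is counted in quarters.
PV = PMT × [(1 − (1+r)^−n)/r] = 17,150 × [1 − (1+r)^−104] / r = ¥635,901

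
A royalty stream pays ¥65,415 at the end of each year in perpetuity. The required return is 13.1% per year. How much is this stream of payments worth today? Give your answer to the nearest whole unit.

Periodic rate r = 0.131 per year.
Level perpetuity: PV = PMT / r = 65,415 / (0.131) = ¥499,351.

¥499,351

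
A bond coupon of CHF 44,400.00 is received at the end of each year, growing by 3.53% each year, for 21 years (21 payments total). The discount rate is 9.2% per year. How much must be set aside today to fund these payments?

Periodic rate r = 0.092 per year.
Growing ordinary annuity: PV = PMT₁ × [1 − ((1+g)/(1+r))^n] / (r − g) = 44,400 × [1 − ((1+0.0353)/(1+r))^21] / (r − 0.0353) = CHF 527,495.77.

CHF 527,495.77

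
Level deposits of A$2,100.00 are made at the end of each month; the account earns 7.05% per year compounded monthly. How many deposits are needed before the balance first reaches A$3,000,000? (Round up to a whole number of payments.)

Periodic rate r = 0.0705/12 per month; n is counted in months.
Ordinary annuity FV: 3,000,000 = 2,100 × [((1+r)^n − 1)/r].
(1+r)^n = 1 + 3,000,000 × r / 2,100, so n = ln(1 + 3,000,000·r/2,100) / ln(1+r) = 382.39.
Round up to a whole number of payments: n = 383.

383 payments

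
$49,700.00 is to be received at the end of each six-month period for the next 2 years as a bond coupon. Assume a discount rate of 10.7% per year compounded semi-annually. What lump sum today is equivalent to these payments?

This is an ordinary annuity: 4 payments of $49,700.00 at the end of each six-month period.
Periodic rate r = 0.107/2 per half-year; n is counted in half-years.
PV = PMT × [(1 − (1+r)^−n)/r] = 49,700 × [1 − (1+r)^−4] / r = $174,810.31

$174,810.31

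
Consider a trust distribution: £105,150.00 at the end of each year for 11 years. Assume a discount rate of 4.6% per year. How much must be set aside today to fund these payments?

This is an ordinary annuity: 11 payments of £105,150.00 at the end of each year.
Periodic rate r = 0.046 per year.
PV = PMT × [(1 − (1+r)^−n)/r] = 105,150 × [1 − (1+r)^−11] / r = £892,061.69

£892,061.69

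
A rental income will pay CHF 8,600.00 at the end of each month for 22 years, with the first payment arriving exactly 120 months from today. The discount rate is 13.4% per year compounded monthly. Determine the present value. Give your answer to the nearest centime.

Ordinary annuity of 264 payments, first payment at period 120.
Periodic rate r = 0.134/12 per month; n is counted in months.
The ordinary-annuity PV formula values the stream one period before the first payment (period 119); discount that back 119 periods:
PV₀ = 8,600 × [1 − (1+r)^−264] / r × (1+r)^−119 = CHF 194,480.84

CHF 194,480.84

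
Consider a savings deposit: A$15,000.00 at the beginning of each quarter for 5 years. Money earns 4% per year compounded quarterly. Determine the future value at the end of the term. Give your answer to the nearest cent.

A$333,587.91

This is an annuity due: 20 deposits of A$15,000.00 at the beginning of each quarter.
Periodic rate r = 0.04/4 per quarter; n is counted in quarters.
FV = PMT × [((1+r)^n − 1)/r] × (1+r) = 15,000 × [(1+r)^20 − 1] / r × (1+r) = A$333,587.91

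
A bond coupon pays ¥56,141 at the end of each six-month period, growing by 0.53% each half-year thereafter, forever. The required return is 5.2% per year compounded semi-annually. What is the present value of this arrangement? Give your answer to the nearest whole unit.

Periodic rate r = 0.052/2 per half-year.
Growing perpetuity (Gordon): PV = PMT₁ / (r − g) = 56,141 / (r − 0.0053) = ¥2,712,126.

¥2,712,126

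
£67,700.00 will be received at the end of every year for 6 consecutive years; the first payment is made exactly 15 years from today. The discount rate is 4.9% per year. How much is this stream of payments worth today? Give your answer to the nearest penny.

£176,448.19

Ordinary annuity of 6 payments, first payment at period 15.
Periodic rate r = 0.049 per year.
The ordinary-annuity PV formula values the stream one period before the first payment (period 14); discount that back 14 periods:
PV₀ = 67,700 × [1 − (1+r)^−6] / r × (1+r)^−14 = £176,448.19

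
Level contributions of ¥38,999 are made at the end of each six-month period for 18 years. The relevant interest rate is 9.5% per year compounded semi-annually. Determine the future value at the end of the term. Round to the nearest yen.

This is an ordinary annuity: 36 deposits of ¥38,999 at the end of each six-month period.
Periodic rate r = 0.095/2 per half-year; n is counted in half-years.
FV = PMT × [((1+r)^n − 1)/r] = 38,999 × [(1+r)^36 − 1] / r = ¥3,543,172

¥3,543,172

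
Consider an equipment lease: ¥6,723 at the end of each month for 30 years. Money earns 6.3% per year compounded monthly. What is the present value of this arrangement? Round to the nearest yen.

This is an ordinary annuity: 360 payments of ¥6,723 at the end of each month.
Periodic rate r = 0.063/12 per month; n is counted in months.
PV = PMT × [(1 − (1+r)^−n)/r] = 6,723 × [1 − (1+r)^−360] / r = ¥1,086,154

¥1,086,154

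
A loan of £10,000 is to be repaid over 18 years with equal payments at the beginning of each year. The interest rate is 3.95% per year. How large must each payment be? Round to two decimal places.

Level annuity due; solve PV = PMT × [(1 − (1+r)^−n)/r] × (1+r) for PMT.
Periodic rate r = 0.0395 per year.
With n = 18: PMT = 10,000 / ([(1 − (1+r)^−n)/r] × (1+r)) = £756.83

£756.83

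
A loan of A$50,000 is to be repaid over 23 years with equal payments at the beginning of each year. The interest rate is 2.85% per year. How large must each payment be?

A$2,910.52

Level annuity due; solve PV = PMT × [(1 − (1+r)^−n)/r] × (1+r) for PMT.
Periodic rate r = 0.0285 per year.
With n = 23: PMT = 50,000 / ([(1 − (1+r)^−n)/r] × (1+r)) = A$2,910.52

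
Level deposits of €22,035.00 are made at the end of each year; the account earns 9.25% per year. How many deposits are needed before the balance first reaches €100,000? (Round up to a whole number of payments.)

4 payments

Periodic rate r = 0.0925 per year.
Ordinary annuity FV: 100,000 = 22,035 × [((1+r)^n − 1)/r].
(1+r)^n = 1 + 100,000 × r / 22,035, so n = ln(1 + 100,000·r/22,035) / ln(1+r) = 3.96.
Round up to a whole number of payments: n = 4.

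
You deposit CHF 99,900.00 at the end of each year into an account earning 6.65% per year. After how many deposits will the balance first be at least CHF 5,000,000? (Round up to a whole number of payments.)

Periodic rate r = 0.0665 per year.
Ordinary annuity FV: 5,000,000 = 99,900 × [((1+r)^n − 1)/r].
(1+r)^n = 1 + 5,000,000 × r / 99,900, so n = ln(1 + 5,000,000·r/99,900) / ln(1+r) = 22.76.
Round up to a whole number of payments: n = 23.

23 payments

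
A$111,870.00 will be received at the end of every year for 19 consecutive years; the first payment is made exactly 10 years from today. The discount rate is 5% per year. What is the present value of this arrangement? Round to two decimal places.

A$871,501.49

Ordinary annuity of 19 payments, first payment at period 10.
Periodic rate r = 0.05 per year.
The ordinary-annuity PV formula values the stream one period before the first payment (period 9); discount that back 9 periods:
PV₀ = 111,870 × [1 − (1+r)^−19] / r × (1+r)^−9 = A$871,501.49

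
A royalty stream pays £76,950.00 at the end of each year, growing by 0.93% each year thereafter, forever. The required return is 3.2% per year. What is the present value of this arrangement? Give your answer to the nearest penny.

Periodic rate r = 0.032 per year.
Growing perpetuity (Gordon): PV = PMT₁ / (r − g) = 76,950 / (r − 0.0093) = £3,389,867.84.

£3,389,867.84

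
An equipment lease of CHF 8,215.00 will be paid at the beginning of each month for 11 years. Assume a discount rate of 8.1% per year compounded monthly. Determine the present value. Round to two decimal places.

This is an annuity due: 132 payments of CHF 8,215.00 at the beginning of each month.
Periodic rate r = 0.081/12 per month; n is counted in months.
PV = PMT × [(1 − (1+r)^−n)/r] × (1+r) = 8,215 × [1 − (1+r)^−132] / r × (1+r) = CHF 721,091.11

CHF 721,091.11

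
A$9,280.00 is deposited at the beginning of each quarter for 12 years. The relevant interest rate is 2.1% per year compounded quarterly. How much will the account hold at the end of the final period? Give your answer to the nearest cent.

A$507,745.71

This is an annuity due: 48 deposits of A$9,280.00 at the beginning of each quarter.
Periodic rate r = 0.021/4 per quarter; n is counted in quarters.
FV = PMT × [((1+r)^n − 1)/r] × (1+r) = 9,280 × [(1+r)^48 − 1] / r × (1+r) = A$507,745.71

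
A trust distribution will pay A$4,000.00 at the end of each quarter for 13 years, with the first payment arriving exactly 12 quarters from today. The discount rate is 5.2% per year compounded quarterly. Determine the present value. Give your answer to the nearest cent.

Ordinary annuity of 52 payments, first payment at period 12.
Periodic rate r = 0.052/4 per quarter; n is counted in quarters.
The ordinary-annuity PV formula values the stream one period before the first payment (period 11); discount that back 11 periods:
PV₀ = 4,000 × [1 − (1+r)^−52] / r × (1+r)^−11 = A$130,568.58

A$130,568.58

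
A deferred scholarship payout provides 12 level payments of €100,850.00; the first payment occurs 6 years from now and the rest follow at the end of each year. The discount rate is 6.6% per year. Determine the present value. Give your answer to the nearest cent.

Ordinary annuity of 12 payments, first payment at period 6.
Periodic rate r = 0.066 per year.
The ordinary-annuity PV formula values the stream one period before the first payment (period 5); discount that back 5 periods:
PV₀ = 100,850 × [1 − (1+r)^−12] / r × (1+r)^−5 = €594,522.12

€594,522.12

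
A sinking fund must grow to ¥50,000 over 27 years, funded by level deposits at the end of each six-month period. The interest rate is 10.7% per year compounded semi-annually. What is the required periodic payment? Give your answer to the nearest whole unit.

¥171

Level ordinary annuity; solve FV = PMT × [((1+r)^n − 1)/r] for PMT.
Periodic rate r = 0.107/2 per half-year; n is counted in half-years.
With n = 54: PMT = 50,000 / ([((1+r)^n − 1)/r]) = ¥171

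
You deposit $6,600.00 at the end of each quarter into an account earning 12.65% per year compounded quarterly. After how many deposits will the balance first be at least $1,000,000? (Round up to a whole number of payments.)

57 payments

Periodic rate r = 0.1265/4 per quarter; n is counted in quarters.
Ordinary annuity FV: 1,000,000 = 6,600 × [((1+r)^n − 1)/r].
(1+r)^n = 1 + 1,000,000 × r / 6,600, so n = ln(1 + 1,000,000·r/6,600) / ln(1+r) = 56.41.
Round up to a whole number of payments: n = 57.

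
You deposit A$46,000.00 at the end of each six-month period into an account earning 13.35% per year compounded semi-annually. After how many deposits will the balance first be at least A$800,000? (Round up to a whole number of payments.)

Periodic rate r = 0.1335/2 per half-year; n is counted in half-years.
Ordinary annuity FV: 800,000 = 46,000 × [((1+r)^n − 1)/r].
(1+r)^n = 1 + 800,000 × r / 46,000, so n = ln(1 + 800,000·r/46,000) / ln(1+r) = 11.92.
Round up to a whole number of payments: n = 12.

12 payments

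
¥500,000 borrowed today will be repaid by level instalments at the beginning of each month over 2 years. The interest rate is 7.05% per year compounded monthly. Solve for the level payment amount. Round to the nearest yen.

¥22,267

Level annuity due; solve PV = PMT × [(1 − (1+r)^−n)/r] × (1+r) for PMT.
Periodic rate r = 0.0705/12 per month; n is counted in months.
With n = 24: PMT = 500,000 / ([(1 − (1+r)^−n)/r] × (1+r)) = ¥22,267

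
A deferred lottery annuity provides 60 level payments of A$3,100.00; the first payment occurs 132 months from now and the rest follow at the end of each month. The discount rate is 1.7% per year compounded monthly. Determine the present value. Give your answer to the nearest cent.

A$148,030.37

Ordinary annuity of 60 payments, first payment at period 132.
Periodic rate r = 0.017/12 per month; n is counted in months.
The ordinary-annuity PV formula values the stream one period before the first payment (period 131); discount that back 131 periods:
PV₀ = 3,100 × [1 − (1+r)^−60] / r × (1+r)^−131 = A$148,030.37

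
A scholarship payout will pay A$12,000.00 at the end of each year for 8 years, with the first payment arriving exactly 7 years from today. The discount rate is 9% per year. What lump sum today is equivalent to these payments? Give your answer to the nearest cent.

Ordinary annuity of 8 payments, first payment at period 7.
Periodic rate r = 0.09 per year.
The ordinary-annuity PV formula values the stream one period before the first payment (period 6); discount that back 6 periods:
PV₀ = 12,000 × [1 − (1+r)^−8] / r × (1+r)^−6 = A$39,602.78

A$39,602.78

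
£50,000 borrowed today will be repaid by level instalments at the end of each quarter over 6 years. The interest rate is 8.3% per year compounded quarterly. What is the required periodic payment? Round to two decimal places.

£2,666.07

Level ordinary annuity; solve PV = PMT × [(1 − (1+r)^−n)/r] for PMT.
Periodic rate r = 0.083/4 per quarter; n is counted in quarters.
With n = 24: PMT = 50,000 / ([(1 − (1+r)^−n)/r]) = £2,666.07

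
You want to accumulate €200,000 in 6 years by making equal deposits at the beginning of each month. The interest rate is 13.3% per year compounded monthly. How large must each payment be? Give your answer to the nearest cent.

Level annuity due; solve FV = PMT × [((1+r)^n − 1)/r] × (1+r) for PMT.
Periodic rate r = 0.133/12 per month; n is counted in months.
With n = 72: PMT = 200,000 / ([((1+r)^n − 1)/r] × (1+r)) = €1,809.83

€1,809.83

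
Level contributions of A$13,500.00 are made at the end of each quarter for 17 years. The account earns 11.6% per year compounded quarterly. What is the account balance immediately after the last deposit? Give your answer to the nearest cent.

A$2,786,712.78

This is an ordinary annuity: 68 deposits of A$13,500.00 at the end of each quarter.
Periodic rate r = 0.116/4 per quarter; n is counted in quarters.
FV = PMT × [((1+r)^n − 1)/r] = 13,500 × [(1+r)^68 − 1] / r = A$2,786,712.78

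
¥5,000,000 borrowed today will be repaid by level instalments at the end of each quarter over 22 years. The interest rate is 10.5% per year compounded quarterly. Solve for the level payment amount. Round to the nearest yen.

¥146,201

Level ordinary annuity; solve PV = PMT × [(1 − (1+r)^−n)/r] for PMT.
Periodic rate r = 0.105/4 per quarter; n is counted in quarters.
With n = 88: PMT = 5,000,000 / ([(1 − (1+r)^−n)/r]) = ¥146,201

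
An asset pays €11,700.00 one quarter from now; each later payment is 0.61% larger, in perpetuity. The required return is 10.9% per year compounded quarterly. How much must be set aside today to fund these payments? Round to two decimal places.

€553,191.49

Periodic rate r = 0.109/4 per quarter.
Growing perpetuity (Gordon): PV = PMT₁ / (r − g) = 11,700 / (r − 0.0061) = €553,191.49.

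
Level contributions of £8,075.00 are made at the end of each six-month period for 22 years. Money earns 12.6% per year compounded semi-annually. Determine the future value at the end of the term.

This is an ordinary annuity: 44 deposits of £8,075.00 at the end of each six-month period.
Periodic rate r = 0.126/2 per half-year; n is counted in half-years.
FV = PMT × [((1+r)^n − 1)/r] = 8,075 × [(1+r)^44 − 1] / r = £1,756,626.90

£1,756,626.90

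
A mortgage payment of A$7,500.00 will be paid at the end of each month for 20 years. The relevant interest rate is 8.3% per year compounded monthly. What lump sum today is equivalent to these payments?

A$876,980.99

This is an ordinary annuity: 240 payments of A$7,500.00 at the end of each month.
Periodic rate r = 0.083/12 per month; n is counted in months.
PV = PMT × [(1 − (1+r)^−n)/r] = 7,500 × [1 − (1+r)^−240] / r = A$876,980.99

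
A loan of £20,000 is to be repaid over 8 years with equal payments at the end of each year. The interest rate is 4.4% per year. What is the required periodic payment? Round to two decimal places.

£3,019.82

Level ordinary annuity; solve PV = PMT × [(1 − (1+r)^−n)/r] for PMT.
Periodic rate r = 0.044 per year.
With n = 8: PMT = 20,000 / ([(1 − (1+r)^−n)/r]) = £3,019.82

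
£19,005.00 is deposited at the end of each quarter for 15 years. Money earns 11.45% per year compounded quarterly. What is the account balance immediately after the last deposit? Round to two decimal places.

£2,946,399.86

This is an ordinary annuity: 60 deposits of £19,005.00 at the end of each quarter.
Periodic rate r = 0.1145/4 per quarter; n is counted in quarters.
FV = PMT × [((1+r)^n − 1)/r] = 19,005 × [(1+r)^60 − 1] / r = £2,946,399.86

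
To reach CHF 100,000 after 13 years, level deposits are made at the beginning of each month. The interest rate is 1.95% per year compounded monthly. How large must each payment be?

Level annuity due; solve FV = PMT × [((1+r)^n − 1)/r] × (1+r) for PMT.
Periodic rate r = 0.0195/12 per month; n is counted in months.
With n = 156: PMT = 100,000 / ([((1+r)^n − 1)/r] × (1+r)) = CHF 562.81

CHF 562.81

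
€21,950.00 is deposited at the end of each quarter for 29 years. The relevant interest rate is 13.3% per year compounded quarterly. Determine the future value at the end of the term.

€28,680,578.18

This is an ordinary annuity: 116 deposits of €21,950.00 at the end of each quarter.
Periodic rate r = 0.133/4 per quarter; n is counted in quarters.
FV = PMT × [((1+r)^n − 1)/r] = 21,950 × [(1+r)^116 − 1] / r = €28,680,578.18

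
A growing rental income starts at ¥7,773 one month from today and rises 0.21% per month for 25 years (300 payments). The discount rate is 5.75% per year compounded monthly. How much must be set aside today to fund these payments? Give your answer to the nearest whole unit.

¥1,596,349

Periodic rate r = 0.0575/12 per month; n is counted in months.
Growing ordinary annuity: PV = PMT₁ × [1 − ((1+g)/(1+r))^n] / (r − g) = 7,773 × [1 − ((1+0.0021)/(1+r))^300] / (r − 0.0021) = ¥1,596,349.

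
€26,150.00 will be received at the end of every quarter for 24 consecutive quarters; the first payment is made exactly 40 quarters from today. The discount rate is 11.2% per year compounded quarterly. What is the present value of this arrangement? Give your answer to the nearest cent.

€154,149.97

Ordinary annuity of 24 payments, first payment at period 40.
Periodic rate r = 0.112/4 per quarter; n is counted in quarters.
The ordinary-annuity PV formula values the stream one period before the first payment (period 39); discount that back 39 periods:
PV₀ = 26,150 × [1 − (1+r)^−24] / r × (1+r)^−39 = €154,149.97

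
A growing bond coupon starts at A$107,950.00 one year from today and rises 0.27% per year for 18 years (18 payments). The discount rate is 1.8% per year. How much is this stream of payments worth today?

A$1,683,388.85

Periodic rate r = 0.018 per year.
Growing ordinary annuity: PV = PMT₁ × [1 − ((1+g)/(1+r))^n] / (r − g) = 107,950 × [1 − ((1+0.0027)/(1+r))^18] / (r − 0.0027) = A$1,683,388.85.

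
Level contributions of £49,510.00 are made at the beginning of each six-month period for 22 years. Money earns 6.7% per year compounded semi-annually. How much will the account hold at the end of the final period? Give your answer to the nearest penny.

£4,983,160.79

This is an annuity due: 44 deposits of £49,510.00 at the beginning of each six-month period.
Periodic rate r = 0.067/2 per half-year; n is counted in half-years.
FV = PMT × [((1+r)^n − 1)/r] × (1+r) = 49,510 × [(1+r)^44 − 1] / r × (1+r) = £4,983,160.79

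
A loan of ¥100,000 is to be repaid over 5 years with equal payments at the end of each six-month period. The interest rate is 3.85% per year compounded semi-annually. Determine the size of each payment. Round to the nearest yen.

Level ordinary annuity; solve PV = PMT × [(1 − (1+r)^−n)/r] for PMT.
Periodic rate r = 0.0385/2 per half-year; n is counted in half-years.
With n = 10: PMT = 100,000 / ([(1 − (1+r)^−n)/r]) = ¥11,089

¥11,089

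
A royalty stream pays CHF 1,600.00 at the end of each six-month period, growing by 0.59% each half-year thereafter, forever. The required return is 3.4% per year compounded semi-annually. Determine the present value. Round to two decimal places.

CHF 144,144.14

Periodic rate r = 0.034/2 per half-year.
Growing perpetuity (Gordon): PV = PMT₁ / (r − g) = 1,600 / (r − 0.0059) = CHF 144,144.14.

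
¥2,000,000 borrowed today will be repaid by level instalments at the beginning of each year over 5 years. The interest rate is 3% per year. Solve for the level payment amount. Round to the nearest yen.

¥423,989

Level annuity due; solve PV = PMT × [(1 − (1+r)^−n)/r] × (1+r) for PMT.
Periodic rate r = 0.03 per year.
With n = 5: PMT = 2,000,000 / ([(1 − (1+r)^−n)/r] × (1+r)) = ¥423,989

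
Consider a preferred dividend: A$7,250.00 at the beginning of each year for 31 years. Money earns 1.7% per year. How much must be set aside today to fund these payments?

A$176,526.79

This is an annuity due: 31 payments of A$7,250.00 at the beginning of each year.
Periodic rate r = 0.017 per year.
PV = PMT × [(1 − (1+r)^−n)/r] × (1+r) = 7,250 × [1 − (1+r)^−31] / r × (1+r) = A$176,526.79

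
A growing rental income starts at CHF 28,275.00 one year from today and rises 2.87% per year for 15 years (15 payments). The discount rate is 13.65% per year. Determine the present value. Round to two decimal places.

Periodic rate r = 0.1365 per year.
Growing ordinary annuity: PV = PMT₁ × [1 − ((1+g)/(1+r))^n] / (r − g) = 28,275 × [1 − ((1+0.0287)/(1+r))^15] / (r − 0.0287) = CHF 203,464.73.

CHF 203,464.73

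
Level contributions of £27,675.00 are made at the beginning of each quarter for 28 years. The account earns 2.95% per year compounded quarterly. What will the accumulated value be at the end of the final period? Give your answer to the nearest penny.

This is an annuity due: 112 deposits of £27,675.00 at the beginning of each quarter.
Periodic rate r = 0.0295/4 per quarter; n is counted in quarters.
FV = PMT × [((1+r)^n − 1)/r] × (1+r) = 27,675 × [(1+r)^112 − 1] / r × (1+r) = £4,828,286.46

£4,828,286.46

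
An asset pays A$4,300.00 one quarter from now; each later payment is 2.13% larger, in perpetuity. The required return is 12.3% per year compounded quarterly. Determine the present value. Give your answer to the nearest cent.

Periodic rate r = 0.123/4 per quarter.
Growing perpetuity (Gordon): PV = PMT₁ / (r − g) = 4,300 / (r − 0.0213) = A$455,026.46.

A$455,026.46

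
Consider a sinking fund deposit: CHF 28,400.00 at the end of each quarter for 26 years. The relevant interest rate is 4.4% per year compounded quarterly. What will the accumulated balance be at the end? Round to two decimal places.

CHF 5,472,816.29

This is an ordinary annuity: 104 deposits of CHF 28,400.00 at the end of each quarter.
Periodic rate r = 0.044/4 per quarter; n is counted in quarters.
FV = PMT × [((1+r)^n − 1)/r] = 28,400 × [(1+r)^104 − 1] / r = CHF 5,472,816.29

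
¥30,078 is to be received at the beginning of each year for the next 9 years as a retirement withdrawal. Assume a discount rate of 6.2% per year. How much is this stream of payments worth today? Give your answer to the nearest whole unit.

¥215,387

This is an annuity due: 9 payments of ¥30,078 at the beginning of each year.
Periodic rate r = 0.062 per year.
PV = PMT × [(1 − (1+r)^−n)/r] × (1+r) = 30,078 × [1 − (1+r)^−9] / r × (1+r) = ¥215,387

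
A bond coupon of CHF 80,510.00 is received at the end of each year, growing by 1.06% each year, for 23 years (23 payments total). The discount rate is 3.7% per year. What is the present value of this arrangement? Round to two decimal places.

Periodic rate r = 0.037 per year.
Growing ordinary annuity: PV = PMT₁ × [1 − ((1+g)/(1+r))^n] / (r − g) = 80,510 × [1 − ((1+0.0106)/(1+r))^23] / (r − 0.0106) = CHF 1,364,394.78.

CHF 1,364,394.78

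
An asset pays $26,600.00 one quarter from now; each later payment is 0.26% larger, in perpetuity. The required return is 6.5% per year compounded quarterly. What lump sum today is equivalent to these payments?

Periodic rate r = 0.065/4 per quarter.
Growing perpetuity (Gordon): PV = PMT₁ / (r − g) = 26,600 / (r − 0.0026) = $1,948,717.95.

$1,948,717.95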